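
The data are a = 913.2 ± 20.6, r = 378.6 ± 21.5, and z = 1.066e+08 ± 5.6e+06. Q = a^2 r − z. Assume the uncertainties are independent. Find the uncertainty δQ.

Let p = a^2·r = 3.157e+08. δp/p = √((2·δa/a)² + (1·δr/r)²) = √(0.00204 + 0.00322) = 0.0725, so δp = 2.29e+07.
Q = p − z: δQ = √(δp² + δz²) = √(5.24e+14 + 3.14e+13) = 2.36e+07

2.36e+07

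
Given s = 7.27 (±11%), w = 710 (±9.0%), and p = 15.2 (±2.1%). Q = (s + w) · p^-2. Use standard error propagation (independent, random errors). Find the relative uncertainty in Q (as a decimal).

Let u = s + w = 717. δu = √(δs² + δw²) = √(0.640 + 4080) = 63.9, so δu/u = 0.0891.
Q is then a monomial in u, p:
δQ/Q = √((δu/u)² + (-2·δp/p)²) = √(0.00794 + 0.00176) = 0.0985

0.0985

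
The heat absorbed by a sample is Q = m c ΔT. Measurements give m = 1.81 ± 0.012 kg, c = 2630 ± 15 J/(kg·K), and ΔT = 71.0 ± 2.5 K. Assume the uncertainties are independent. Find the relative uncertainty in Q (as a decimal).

0.0363

Since Q is a product/quotient, work with relative uncertainties:
  (1·δm/m)² = (1×0.00663)² = 4.4e-05;  (1·δc/c)² = (1×0.00570)² = 3.25e-05;  (1·δΔT/ΔT)² = (1×0.0352)² = 0.00124
δQ/Q = √(0.00132) = 0.0363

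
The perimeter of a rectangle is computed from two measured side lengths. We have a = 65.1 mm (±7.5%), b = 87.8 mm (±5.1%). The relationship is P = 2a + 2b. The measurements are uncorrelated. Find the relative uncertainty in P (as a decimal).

Each term contributes (cᵢ δxᵢ)² to (δP)²:
  (2·δa)² = 95.4;  (2·δb)² = 80.2
δP = √(176) = 13.2 mm
P = 306 mm, so δP/P = 13.2/306 = 0.0433.

0.0433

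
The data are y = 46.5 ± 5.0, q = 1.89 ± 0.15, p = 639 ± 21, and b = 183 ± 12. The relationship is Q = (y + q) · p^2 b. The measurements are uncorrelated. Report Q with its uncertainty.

(3.62 ± 0.502) × 10^9

Let u = y + q = 48.4. δu = √(δy² + δq²) = √(25.0 + 0.0225) = 5.00, so δu/u = 0.103.
Q is then a monomial in u, p, b:
δQ/Q = √((δu/u)² + (2·δp/p)² + (1·δb/b)²) = √(0.0107 + 0.00432 + 0.00430) = 0.139
Q = 3.62e+09, so δQ = 0.139 × 3.62e+09 = 5.02e+08.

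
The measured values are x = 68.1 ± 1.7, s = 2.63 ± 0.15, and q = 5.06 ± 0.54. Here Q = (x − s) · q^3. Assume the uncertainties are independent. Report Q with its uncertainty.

8480 ± 2720

Let u = x − s = 65.5. δu = √(δx² + δs²) = √(2.89 + 0.0225) = 1.71, so δu/u = 0.0261.
Q is then a monomial in u, q:
δQ/Q = √((δu/u)² + (3·δq/q)²) = √(0.000679 + 0.103) = 0.321
Q = 8480, so δQ = 0.321 × 8480 = 2720.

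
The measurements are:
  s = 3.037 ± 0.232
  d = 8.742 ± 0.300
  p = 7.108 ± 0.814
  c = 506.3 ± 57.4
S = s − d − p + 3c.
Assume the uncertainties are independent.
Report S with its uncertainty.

For a sum/difference, combine absolute errors in quadrature:
  (δs)² = 0.0538;  (δd)² = 0.0900;  (δp)² = 0.663;  (3·δc)² = 29700
δS = √(29700) = 172
S = 1506.

1506 ± 172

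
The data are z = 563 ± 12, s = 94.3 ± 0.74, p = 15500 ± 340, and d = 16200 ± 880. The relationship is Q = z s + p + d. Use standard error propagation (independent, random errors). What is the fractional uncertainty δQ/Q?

Let w = z·s = 53100. δw/w = √((1·δz/z)² + (1·δs/s)²) = √(0.000454 + 6.16e-05) = 0.0227, so δw = 1210.
Q = w + p + d: δQ = √(δw² + δp² + δd²) = √(1.45e+06 + 1.16e+05 + 7.74e+05) = 1530
Q = 84800, so δQ/Q = 1530/84800 = 0.0181.

0.0181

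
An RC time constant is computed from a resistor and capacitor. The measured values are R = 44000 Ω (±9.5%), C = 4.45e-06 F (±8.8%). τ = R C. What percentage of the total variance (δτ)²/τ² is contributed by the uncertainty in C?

46.2%

(δτ/τ)² = (1·δR/R)² + (1·δC/C)²
  R term: (1×0.0950)² = 0.00903
  C term: (1×0.0880)² = 0.00774
Total = 0.0168. Share from C = 0.00774/0.0168 = 0.462.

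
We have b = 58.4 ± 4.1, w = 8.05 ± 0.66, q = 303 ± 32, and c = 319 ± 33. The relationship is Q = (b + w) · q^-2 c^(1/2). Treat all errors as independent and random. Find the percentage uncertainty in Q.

Let u = b + w = 66.5. δu = √(δb² + δw²) = √(16.8 + 0.436) = 4.15, so δu/u = 0.0625.
Q is then a monomial in u, q, c:
δQ/Q = √((δu/u)² + (-2·δq/q)² + (½·δc/c)²) = √(0.00391 + 0.0446 + 0.00268) = 0.226

22.6%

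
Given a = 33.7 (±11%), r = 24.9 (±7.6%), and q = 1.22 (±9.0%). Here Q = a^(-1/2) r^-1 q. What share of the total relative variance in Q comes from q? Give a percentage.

47.9%

(δQ/Q)² = (−½·δa/a)² + (-1·δr/r)² + (1·δq/q)²
  a term: (-0.5×0.110)² = 0.00302
  r term: (-1×0.0760)² = 0.00578
  q term: (1×0.0900)² = 0.00810
Total = 0.0169. Share from q = 0.00810/0.0169 = 0.479.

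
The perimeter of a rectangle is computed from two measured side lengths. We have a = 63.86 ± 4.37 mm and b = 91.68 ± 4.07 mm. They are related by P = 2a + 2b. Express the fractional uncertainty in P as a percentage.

Absolute uncertainties add in quadrature for a linear combination:
  (2·δa)² = 76.4;  (2·δb)² = 66.3
δP = √(143) = 11.9 mm
P = 311.1 mm, so δP/P = 11.9/311.1 = 0.0384.

3.84%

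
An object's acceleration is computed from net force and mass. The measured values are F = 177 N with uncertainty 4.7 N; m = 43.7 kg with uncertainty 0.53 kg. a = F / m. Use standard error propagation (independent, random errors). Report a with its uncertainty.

Since a is a product/quotient, work with relative uncertainties:
  (1·δF/F)² = (1×0.0266)² = 0.000705;  (-1·δm/m)² = (-1×0.0121)² = 0.000147
δa/a = √(0.000852) = 0.0292
a = 4.05 m/s^2, so δa = 0.0292 × 4.05 = 0.118 m/s^2.

4.05 ± 0.118 m/s^2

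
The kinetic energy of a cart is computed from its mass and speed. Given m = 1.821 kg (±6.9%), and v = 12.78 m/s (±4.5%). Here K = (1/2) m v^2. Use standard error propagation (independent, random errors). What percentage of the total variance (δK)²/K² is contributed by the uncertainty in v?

(δK/K)² = (1·δm/m)² + (2·δv/v)²
  m term: (1×0.0690)² = 0.00476
  v term: (2×0.0450)² = 0.00810
Total = 0.0129. Share from v = 0.00810/0.0129 = 0.630.

63.0%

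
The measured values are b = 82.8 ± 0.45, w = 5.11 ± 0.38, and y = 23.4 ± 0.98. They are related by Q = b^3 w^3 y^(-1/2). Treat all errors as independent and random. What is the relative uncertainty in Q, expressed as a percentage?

22.5%

Q is a product of powers, so relative uncertainties combine in quadrature:
  (3·δb/b)² = (3×0.00543)² = 0.000266;  (3·δw/w)² = (3×0.0744)² = 0.0498;  (−½·δy/y)² = (-0.5×0.0419)² = 0.000438
δQ/Q = √(0.0505) = 0.225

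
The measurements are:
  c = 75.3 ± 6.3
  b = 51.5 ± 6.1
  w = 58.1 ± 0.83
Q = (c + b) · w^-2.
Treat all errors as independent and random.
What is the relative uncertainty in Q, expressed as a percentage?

7.48%

Let u = c + b = 127. δu = √(δc² + δb²) = √(39.7 + 37.2) = 8.77, so δu/u = 0.0692.
Q is then a monomial in u, w:
δQ/Q = √((δu/u)² + (-2·δw/w)²) = √(0.00478 + 0.000816) = 0.0748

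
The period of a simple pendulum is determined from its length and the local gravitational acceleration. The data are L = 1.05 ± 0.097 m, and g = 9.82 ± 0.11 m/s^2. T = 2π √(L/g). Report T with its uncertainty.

Relative error in a monomial: (δT/T)² = Σ (nᵢ · δxᵢ/xᵢ)².
  (½·δL/L)² = (0.5×0.0924)² = 0.00213;  (−½·δg/g)² = (-0.5×0.0112)² = 3.14e-05
δT/T = √(0.00216) = 0.0465
T = 2.05 s, so δT = 0.0465 × 2.05 = 0.0956 s.

2.05 ± 0.0956 s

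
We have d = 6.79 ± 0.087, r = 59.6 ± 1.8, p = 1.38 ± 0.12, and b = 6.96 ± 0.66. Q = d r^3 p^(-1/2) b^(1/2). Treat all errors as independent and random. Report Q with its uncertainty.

For a monomial Q ∝ d, r^3, p^(-1/2), b^(1/2), fractional errors add in quadrature:
  (1·δd/d)² = (1×0.0128)² = 0.000164;  (3·δr/r)² = (3×0.0302)² = 0.00821;  (−½·δp/p)² = (-0.5×0.0870)² = 0.00189;  (½·δb/b)² = (0.5×0.0948)² = 0.00225
δQ/Q = √(0.0125) = 0.112
Q = 3.23e+06, so δQ = 0.112 × 3.23e+06 = 3.61e+05.

(3.23 ± 0.361) × 10^6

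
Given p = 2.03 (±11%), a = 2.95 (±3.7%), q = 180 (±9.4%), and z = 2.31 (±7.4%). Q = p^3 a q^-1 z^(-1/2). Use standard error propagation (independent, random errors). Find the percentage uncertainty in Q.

Each factor contributes (exponent × relative error)² to (δQ/Q)²:
  (3·δp/p)² = (3×0.110)² = 0.109;  (1·δa/a)² = (1×0.0370)² = 0.00137;  (-1·δq/q)² = (-1×0.0940)² = 0.00884;  (−½·δz/z)² = (-0.5×0.0740)² = 0.00137
δQ/Q = √(0.120) = 0.347

34.7%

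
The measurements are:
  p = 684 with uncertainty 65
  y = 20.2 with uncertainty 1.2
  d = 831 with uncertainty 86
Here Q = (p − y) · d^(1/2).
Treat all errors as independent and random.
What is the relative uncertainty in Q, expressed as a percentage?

Let u = p − y = 664. δu = √(δp² + δy²) = √(4220 + 1.44) = 65.0, so δu/u = 0.0979.
Q is then a monomial in u, d:
δQ/Q = √((δu/u)² + (½·δd/d)²) = √(0.00959 + 0.00268) = 0.111

11.1%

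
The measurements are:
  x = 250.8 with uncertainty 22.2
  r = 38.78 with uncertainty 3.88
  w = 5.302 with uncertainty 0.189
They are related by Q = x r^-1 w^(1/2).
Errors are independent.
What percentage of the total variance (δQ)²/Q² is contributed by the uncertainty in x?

43.1%

(δQ/Q)² = (1·δx/x)² + (-1·δr/r)² + (½·δw/w)²
  x term: (1×0.0885)² = 0.00784
  r term: (-1×0.100)² = 0.0100
  w term: (0.5×0.0356)² = 0.000318
Total = 0.0182. Share from x = 0.00784/0.0182 = 0.431.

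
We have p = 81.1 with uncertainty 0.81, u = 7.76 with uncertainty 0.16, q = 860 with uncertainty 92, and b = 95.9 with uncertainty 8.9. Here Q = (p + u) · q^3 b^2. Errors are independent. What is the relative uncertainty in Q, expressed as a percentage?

Let w = p + u = 88.9. δw = √(δp² + δu²) = √(0.656 + 0.0256) = 0.826, so δw/w = 0.00929.
Q is then a monomial in w, q, b:
δQ/Q = √((δw/w)² + (3·δq/q)² + (2·δb/b)²) = √(8.63e-05 + 0.103 + 0.0345) = 0.371

37.1%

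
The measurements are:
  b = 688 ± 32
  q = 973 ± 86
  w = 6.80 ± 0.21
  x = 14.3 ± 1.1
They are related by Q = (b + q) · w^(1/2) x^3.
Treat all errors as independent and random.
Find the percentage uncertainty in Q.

23.8%

Let u = b + q = 1660. δu = √(δb² + δq²) = √(1020 + 7400) = 91.8, so δu/u = 0.0552.
Q is then a monomial in u, w, x:
δQ/Q = √((δu/u)² + (½·δw/w)² + (3·δx/x)²) = √(0.00305 + 0.000238 + 0.0533) = 0.238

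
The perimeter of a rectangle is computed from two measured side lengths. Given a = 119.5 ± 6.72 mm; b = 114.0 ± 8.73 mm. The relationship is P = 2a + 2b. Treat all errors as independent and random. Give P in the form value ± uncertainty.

Sums and differences: (δP)² = Σ (cᵢ δxᵢ)².
  (2·δa)² = 181;  (2·δb)² = 305
δP = √(485) = 22.0 mm
P = 467.0 mm.

467.0 ± 22.0 mm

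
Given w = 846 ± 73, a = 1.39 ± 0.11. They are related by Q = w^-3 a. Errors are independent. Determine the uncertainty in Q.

6.21e-10

Since Q is a product/quotient, work with relative uncertainties:
  (-3·δw/w)² = (-3×0.0863)² = 0.0670;  (1·δa/a)² = (1×0.0791)² = 0.00626
δQ/Q = √(0.0733) = 0.271
Q = 2.3e-09, so δQ = 0.271 × 2.3e-09 = 6.21e-10.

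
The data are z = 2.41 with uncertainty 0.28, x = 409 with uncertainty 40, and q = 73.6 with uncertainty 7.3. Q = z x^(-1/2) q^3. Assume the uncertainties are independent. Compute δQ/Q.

0.323

Each factor contributes (exponent × relative error)² to (δQ/Q)²:
  (1·δz/z)² = (1×0.116)² = 0.0135;  (−½·δx/x)² = (-0.5×0.0978)² = 0.00239;  (3·δq/q)² = (3×0.0992)² = 0.0885
δQ/Q = √(0.104) = 0.323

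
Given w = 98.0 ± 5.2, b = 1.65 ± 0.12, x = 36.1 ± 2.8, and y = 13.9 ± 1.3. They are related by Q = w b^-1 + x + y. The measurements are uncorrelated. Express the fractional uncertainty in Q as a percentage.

Let p = w·b^-1 = 59.4. δp/p = √((1·δw/w)² + (-1·δb/b)²) = √(0.00282 + 0.00529) = 0.0900, so δp = 5.35.
Q = p + x + y: δQ = √(δp² + δx² + δy²) = √(28.6 + 7.84 + 1.69) = 6.17
Q = 109, so δQ/Q = 6.17/109 = 0.0564.

5.64%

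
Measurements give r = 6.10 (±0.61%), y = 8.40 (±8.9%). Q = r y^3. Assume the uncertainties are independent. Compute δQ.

966

Relative error in a monomial: (δQ/Q)² = Σ (nᵢ · δxᵢ/xᵢ)².
  (1·δr/r)² = (1×0.00610)² = 3.72e-05;  (3·δy/y)² = (3×0.0890)² = 0.0713
δQ/Q = √(0.0713) = 0.267
Q = 3620, so δQ = 0.267 × 3620 = 966.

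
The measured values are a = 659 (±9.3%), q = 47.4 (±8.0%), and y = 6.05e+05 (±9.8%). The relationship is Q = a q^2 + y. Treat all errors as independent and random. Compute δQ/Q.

0.134

Let p = a·q^2 = 1.48e+06. δp/p = √((1·δa/a)² + (2·δq/q)²) = √(0.00865 + 0.0256) = 0.185, so δp = 2.74e+05.
Q = p + y: δQ = √(δp² + δy²) = √(7.51e+10 + 3.52e+09) = 2.8e+05
Q = 2.09e+06, so δQ/Q = 2.8e+05/2.09e+06 = 0.134.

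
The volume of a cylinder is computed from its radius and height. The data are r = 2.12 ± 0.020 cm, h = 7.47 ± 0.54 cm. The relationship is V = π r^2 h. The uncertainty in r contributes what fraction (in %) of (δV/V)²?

(δV/V)² = (2·δr/r)² + (1·δh/h)²
  r term: (2×0.00943)² = 0.000356
  h term: (1×0.0723)² = 0.00523
Total = 0.00558. Share from r = 0.000356/0.00558 = 0.0638.

6.38%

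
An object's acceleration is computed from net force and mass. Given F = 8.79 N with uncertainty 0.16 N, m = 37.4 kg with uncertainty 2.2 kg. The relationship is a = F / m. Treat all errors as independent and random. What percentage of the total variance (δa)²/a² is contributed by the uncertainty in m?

(δa/a)² = (1·δF/F)² + (-1·δm/m)²
  F term: (1×0.0182)² = 0.000331
  m term: (-1×0.0588)² = 0.00346
Total = 0.00379. Share from m = 0.00346/0.00379 = 0.913.

91.3%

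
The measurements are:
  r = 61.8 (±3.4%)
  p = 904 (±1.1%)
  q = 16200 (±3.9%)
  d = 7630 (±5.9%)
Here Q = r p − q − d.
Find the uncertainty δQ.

2140

Let w = r·p = 55900. δw/w = √((1·δr/r)² + (1·δp/p)²) = √(0.00116 + 0.000121) = 0.0357, so δw = 2000.
Q = w − q − d: δQ = √(δw² + δq² + δd²) = √(3.99e+06 + 3.99e+05 + 2.03e+05) = 2140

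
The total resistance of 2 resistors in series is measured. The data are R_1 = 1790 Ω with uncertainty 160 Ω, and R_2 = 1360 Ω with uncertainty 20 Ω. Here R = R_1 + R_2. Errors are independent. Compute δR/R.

0.0512

Sums and differences: (δR)² = Σ (cᵢ δxᵢ)².
  (δR_1)² = 25600;  (δR_2)² = 400
δR = √(26000) = 161 Ω
R = 3150 Ω, so δR/R = 161/3150 = 0.0512.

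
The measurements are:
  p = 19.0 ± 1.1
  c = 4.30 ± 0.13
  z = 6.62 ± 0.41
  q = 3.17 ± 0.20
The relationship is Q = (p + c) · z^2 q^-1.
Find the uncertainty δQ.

Let u = p + c = 23.3. δu = √(δp² + δc²) = √(1.21 + 0.0169) = 1.11, so δu/u = 0.0475.
Q is then a monomial in u, z, q:
δQ/Q = √((δu/u)² + (2·δz/z)² + (-1·δq/q)²) = √(0.00226 + 0.0153 + 0.00398) = 0.147
Q = 322, so δQ = 0.147 × 322 = 47.3.

47.3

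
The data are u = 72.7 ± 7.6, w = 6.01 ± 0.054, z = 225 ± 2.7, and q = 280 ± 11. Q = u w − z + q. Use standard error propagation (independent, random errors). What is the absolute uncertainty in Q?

Let p = u·w = 437. δp/p = √((1·δu/u)² + (1·δw/w)²) = √(0.0109 + 8.07e-05) = 0.105, so δp = 45.8.
Q = p − z + q: δQ = √(δp² + δz² + δq²) = √(2100 + 7.29 + 121) = 47.2

47.2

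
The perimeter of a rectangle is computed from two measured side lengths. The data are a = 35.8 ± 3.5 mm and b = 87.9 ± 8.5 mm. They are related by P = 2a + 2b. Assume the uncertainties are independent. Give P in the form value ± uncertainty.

Sums and differences: (δP)² = Σ (cᵢ δxᵢ)².
  (2·δa)² = 49.0;  (2·δb)² = 289
δP = √(338) = 18.4 mm
P = 247 mm.

247 ± 18.4 mm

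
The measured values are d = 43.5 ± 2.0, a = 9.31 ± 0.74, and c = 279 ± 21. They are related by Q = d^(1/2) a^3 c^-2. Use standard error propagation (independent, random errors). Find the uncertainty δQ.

0.0193

Since Q is a product/quotient, work with relative uncertainties:
  (½·δd/d)² = (0.5×0.0460)² = 0.000528;  (3·δa/a)² = (3×0.0795)² = 0.0569;  (-2·δc/c)² = (-2×0.0753)² = 0.0227
δQ/Q = √(0.0801) = 0.283
Q = 0.0684, so δQ = 0.283 × 0.0684 = 0.0193.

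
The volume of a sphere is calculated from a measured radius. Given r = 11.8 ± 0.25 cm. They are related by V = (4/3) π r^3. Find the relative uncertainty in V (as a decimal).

0.0636

V ∝ r^3, so δV/V = |3| · δr/r = 3 × 0.0212 = 0.0636.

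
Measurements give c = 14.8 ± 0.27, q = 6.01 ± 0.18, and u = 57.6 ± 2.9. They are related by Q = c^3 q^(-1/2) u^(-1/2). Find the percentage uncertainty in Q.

Q is a product of powers, so relative uncertainties combine in quadrature:
  (3·δc/c)² = (3×0.0182)² = 0.00300;  (−½·δq/q)² = (-0.5×0.0300)² = 0.000224;  (−½·δu/u)² = (-0.5×0.0503)² = 0.000634
δQ/Q = √(0.00385) = 0.0621

6.21%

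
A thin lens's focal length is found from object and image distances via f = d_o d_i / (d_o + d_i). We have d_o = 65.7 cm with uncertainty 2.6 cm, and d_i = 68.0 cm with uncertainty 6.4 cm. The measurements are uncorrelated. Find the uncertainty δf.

∂f/∂d_o = (d_i/(d_o+d_i))² = 0.259;  ∂f/∂d_i = (d_o/(d_o+d_i))² = 0.241
δf = √((∂f/∂d_o · δd_o)² + (∂f/∂d_i · δd_i)²) = √(0.452 + 2.39) = 1.69 cm

1.69 cm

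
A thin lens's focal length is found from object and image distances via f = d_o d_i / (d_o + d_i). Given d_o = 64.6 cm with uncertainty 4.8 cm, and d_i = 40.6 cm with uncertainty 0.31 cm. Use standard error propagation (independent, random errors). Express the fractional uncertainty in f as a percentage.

∂f/∂d_o = (d_i/(d_o+d_i))² = 0.149;  ∂f/∂d_i = (d_o/(d_o+d_i))² = 0.377
δf = √((∂f/∂d_o · δd_o)² + (∂f/∂d_i · δd_i)²) = √(0.511 + 0.0137) = 0.724 cm
f = 24.9 cm, so δf/f = 0.724/24.9 = 0.0291.

2.91%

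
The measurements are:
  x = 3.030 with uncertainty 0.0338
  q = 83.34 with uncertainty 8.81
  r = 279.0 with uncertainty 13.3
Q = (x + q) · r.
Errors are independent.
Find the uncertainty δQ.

Let u = x + q = 86.37. δu = √(δx² + δq²) = √(0.00114 + 77.6) = 8.81, so δu/u = 0.102.
Q is then a monomial in u, r:
δQ/Q = √((δu/u)² + (1·δr/r)²) = √(0.0104 + 0.00227) = 0.113
Q = 24100, so δQ = 0.113 × 24100 = 2710.

2710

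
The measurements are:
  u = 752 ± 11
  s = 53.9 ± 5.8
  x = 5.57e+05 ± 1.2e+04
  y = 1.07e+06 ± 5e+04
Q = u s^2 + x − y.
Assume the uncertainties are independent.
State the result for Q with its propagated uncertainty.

Let p = u·s^2 = 2.18e+06. δp/p = √((1·δu/u)² + (2·δs/s)²) = √(0.000214 + 0.0463) = 0.216, so δp = 4.71e+05.
Q = p + x − y: δQ = √(δp² + δx² + δy²) = √(2.22e+11 + 1.44e+08 + 2.5e+09) = 4.74e+05
Q = 1.67e+06.

(1.67 ± 0.474) × 10^6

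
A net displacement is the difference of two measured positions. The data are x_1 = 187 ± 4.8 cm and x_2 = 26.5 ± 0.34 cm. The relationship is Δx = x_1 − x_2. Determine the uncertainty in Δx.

4.81 cm

For a sum/difference, combine absolute errors in quadrature:
  (δx_1)² = 23.0;  (δx_2)² = 0.116
δΔx = √(23.2) = 4.81 cm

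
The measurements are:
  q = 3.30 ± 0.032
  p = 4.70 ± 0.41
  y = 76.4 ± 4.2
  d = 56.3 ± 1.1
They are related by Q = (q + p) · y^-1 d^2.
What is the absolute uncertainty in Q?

28.1

Let u = q + p = 8.00. δu = √(δq² + δp²) = √(0.00102 + 0.168) = 0.411, so δu/u = 0.0514.
Q is then a monomial in u, y, d:
δQ/Q = √((δu/u)² + (-1·δy/y)² + (2·δd/d)²) = √(0.00264 + 0.00302 + 0.00153) = 0.0848
Q = 332, so δQ = 0.0848 × 332 = 28.1.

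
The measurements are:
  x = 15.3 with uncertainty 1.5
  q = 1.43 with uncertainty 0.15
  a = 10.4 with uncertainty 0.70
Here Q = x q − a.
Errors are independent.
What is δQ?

3.22

Let p = x·q = 21.9. δp/p = √((1·δx/x)² + (1·δq/q)²) = √(0.00961 + 0.0110) = 0.144, so δp = 3.14.
Q = p − a: δQ = √(δp² + δa²) = √(9.87 + 0.490) = 3.22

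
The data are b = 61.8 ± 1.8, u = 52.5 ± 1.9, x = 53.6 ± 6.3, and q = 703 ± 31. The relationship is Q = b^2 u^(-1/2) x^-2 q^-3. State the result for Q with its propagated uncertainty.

Q is a product of powers, so relative uncertainties combine in quadrature:
  (2·δb/b)² = (2×0.0291)² = 0.00339;  (−½·δu/u)² = (-0.5×0.0362)² = 0.000327;  (-2·δx/x)² = (-2×0.118)² = 0.0553;  (-3·δq/q)² = (-3×0.0441)² = 0.0175
δQ/Q = √(0.0765) = 0.277
Q = 5.28e-10, so δQ = 0.277 × 5.28e-10 = 1.46e-10.

(5.28 ± 1.46) × 10^-10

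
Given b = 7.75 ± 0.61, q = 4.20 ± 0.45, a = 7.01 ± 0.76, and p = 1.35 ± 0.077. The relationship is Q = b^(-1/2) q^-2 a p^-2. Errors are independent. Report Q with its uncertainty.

Relative error in a monomial: (δQ/Q)² = Σ (nᵢ · δxᵢ/xᵢ)².
  (−½·δb/b)² = (-0.5×0.0787)² = 0.00155;  (-2·δq/q)² = (-2×0.107)² = 0.0459;  (1·δa/a)² = (1×0.108)² = 0.0118;  (-2·δp/p)² = (-2×0.0570)² = 0.0130
δQ/Q = √(0.0722) = 0.269
Q = 0.0783, so δQ = 0.269 × 0.0783 = 0.0211.

0.0783 ± 0.0211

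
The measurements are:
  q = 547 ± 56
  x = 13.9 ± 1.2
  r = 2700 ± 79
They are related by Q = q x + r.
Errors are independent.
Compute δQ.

Let p = q·x = 7600. δp/p = √((1·δq/q)² + (1·δx/x)²) = √(0.0105 + 0.00745) = 0.134, so δp = 1020.
Q = p + r: δQ = √(δp² + δr²) = √(1.04e+06 + 6240) = 1020

1020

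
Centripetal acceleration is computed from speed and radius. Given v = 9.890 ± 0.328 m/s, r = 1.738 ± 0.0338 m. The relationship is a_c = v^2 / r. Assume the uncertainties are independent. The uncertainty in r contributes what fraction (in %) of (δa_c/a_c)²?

(δa_c/a_c)² = (2·δv/v)² + (-1·δr/r)²
  v term: (2×0.0332)² = 0.00440
  r term: (-1×0.0194)² = 0.000378
Total = 0.00478. Share from r = 0.000378/0.00478 = 0.0792.

7.92%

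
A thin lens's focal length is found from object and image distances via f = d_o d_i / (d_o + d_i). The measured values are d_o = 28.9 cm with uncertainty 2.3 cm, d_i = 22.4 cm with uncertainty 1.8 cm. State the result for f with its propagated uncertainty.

∂f/∂d_o = (d_i/(d_o+d_i))² = 0.191;  ∂f/∂d_i = (d_o/(d_o+d_i))² = 0.317
δf = √((∂f/∂d_o · δd_o)² + (∂f/∂d_i · δd_i)²) = √(0.192 + 0.326) = 0.720 cm
f = 12.6 cm.

12.6 ± 0.720 cm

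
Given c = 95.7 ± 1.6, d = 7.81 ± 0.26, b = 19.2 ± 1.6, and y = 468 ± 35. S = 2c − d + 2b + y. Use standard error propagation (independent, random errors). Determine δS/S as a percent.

For a sum/difference, combine absolute errors in quadrature:
  (2·δc)² = 10.2;  (δd)² = 0.0676;  (2·δb)² = 10.2;  (δy)² = 1220
δS = √(1250) = 35.3
S = 690, so δS/S = 35.3/690 = 0.0511.

5.11%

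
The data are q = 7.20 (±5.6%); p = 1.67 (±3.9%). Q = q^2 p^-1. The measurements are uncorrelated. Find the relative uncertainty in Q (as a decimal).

Each factor contributes (exponent × relative error)² to (δQ/Q)²:
  (2·δq/q)² = (2×0.0560)² = 0.0125;  (-1·δp/p)² = (-1×0.0390)² = 0.00152
δQ/Q = √(0.0141) = 0.119

0.119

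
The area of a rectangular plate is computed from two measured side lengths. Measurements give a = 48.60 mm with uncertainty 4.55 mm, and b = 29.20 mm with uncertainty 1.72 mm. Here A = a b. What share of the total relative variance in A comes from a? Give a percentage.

(δA/A)² = (1·δa/a)² + (1·δb/b)²
  a term: (1×0.0936)² = 0.00876
  b term: (1×0.0589)² = 0.00347
Total = 0.0122. Share from a = 0.00876/0.0122 = 0.716.

71.6%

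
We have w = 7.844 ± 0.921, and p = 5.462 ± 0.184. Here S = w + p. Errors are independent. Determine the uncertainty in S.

0.939

Each term contributes (cᵢ δxᵢ)² to (δS)²:
  (δw)² = 0.848;  (δp)² = 0.0339
δS = √(0.882) = 0.939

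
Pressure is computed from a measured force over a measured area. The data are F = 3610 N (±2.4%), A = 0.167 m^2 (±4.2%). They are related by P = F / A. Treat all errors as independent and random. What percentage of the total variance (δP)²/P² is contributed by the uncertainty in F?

(δP/P)² = (1·δF/F)² + (-1·δA/A)²
  F term: (1×0.0240)² = 0.000576
  A term: (-1×0.0420)² = 0.00176
Total = 0.00234. Share from F = 0.000576/0.00234 = 0.246.

24.6%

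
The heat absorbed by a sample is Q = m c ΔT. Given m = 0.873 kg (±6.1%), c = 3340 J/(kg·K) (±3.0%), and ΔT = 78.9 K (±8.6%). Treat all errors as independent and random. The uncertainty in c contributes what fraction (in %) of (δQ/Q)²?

(δQ/Q)² = (1·δm/m)² + (1·δc/c)² + (1·δΔT/ΔT)²
  m term: (1×0.0610)² = 0.00372
  c term: (1×0.0300)² = 0.000900
  ΔT term: (1×0.0860)² = 0.00740
Total = 0.0120. Share from c = 0.000900/0.0120 = 0.0749.

7.49%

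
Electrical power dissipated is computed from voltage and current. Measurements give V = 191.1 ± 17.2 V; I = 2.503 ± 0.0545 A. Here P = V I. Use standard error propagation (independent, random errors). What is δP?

44.3 W

Each factor contributes (exponent × relative error)² to (δP/P)²:
  (1·δV/V)² = (1×0.0900)² = 0.00810;  (1·δI/I)² = (1×0.0218)² = 0.000474
δP/P = √(0.00858) = 0.0926
P = 478.3 W, so δP = 0.0926 × 478.3 = 44.3 W.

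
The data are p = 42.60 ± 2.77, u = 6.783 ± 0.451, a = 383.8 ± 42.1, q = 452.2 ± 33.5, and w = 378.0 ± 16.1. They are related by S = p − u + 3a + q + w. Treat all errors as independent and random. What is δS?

For a sum/difference, combine absolute errors in quadrature:
  (δp)² = 7.67;  (δu)² = 0.203;  (3·δa)² = 16000;  (δq)² = 1120;  (δw)² = 259
δS = √(17300) = 132

132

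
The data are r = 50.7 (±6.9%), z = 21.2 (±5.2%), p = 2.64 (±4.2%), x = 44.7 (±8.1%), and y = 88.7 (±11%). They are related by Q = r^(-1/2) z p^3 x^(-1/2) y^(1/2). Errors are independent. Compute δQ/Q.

0.156

For a monomial Q ∝ r^(-1/2), z, p^3, x^(-1/2), y^(1/2), fractional errors add in quadrature:
  (−½·δr/r)² = (-0.5×0.0690)² = 0.00119;  (1·δz/z)² = (1×0.0520)² = 0.00270;  (3·δp/p)² = (3×0.0420)² = 0.0159;  (−½·δx/x)² = (-0.5×0.0810)² = 0.00164;  (½·δy/y)² = (0.5×0.110)² = 0.00302
δQ/Q = √(0.0244) = 0.156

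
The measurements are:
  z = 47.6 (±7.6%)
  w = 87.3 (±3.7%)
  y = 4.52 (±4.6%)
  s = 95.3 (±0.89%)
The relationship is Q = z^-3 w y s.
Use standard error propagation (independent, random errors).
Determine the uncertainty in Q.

Q is a product of powers, so relative uncertainties combine in quadrature:
  (-3·δz/z)² = (-3×0.0760)² = 0.0520;  (1·δw/w)² = (1×0.0370)² = 0.00137;  (1·δy/y)² = (1×0.0460)² = 0.00212;  (1·δs/s)² = (1×0.00890)² = 7.92e-05
δQ/Q = √(0.0555) = 0.236
Q = 0.349, so δQ = 0.236 × 0.349 = 0.0822.

0.0822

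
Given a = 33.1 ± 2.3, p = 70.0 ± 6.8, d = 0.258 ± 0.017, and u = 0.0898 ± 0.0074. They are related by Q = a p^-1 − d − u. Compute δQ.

0.0594

Let w = a·p^-1 = 0.473. δw/w = √((1·δa/a)² + (-1·δp/p)²) = √(0.00483 + 0.00944) = 0.119, so δw = 0.0565.
Q = w − d − u: δQ = √(δw² + δd² + δu²) = √(0.00319 + 0.000289 + 5.48e-05) = 0.0594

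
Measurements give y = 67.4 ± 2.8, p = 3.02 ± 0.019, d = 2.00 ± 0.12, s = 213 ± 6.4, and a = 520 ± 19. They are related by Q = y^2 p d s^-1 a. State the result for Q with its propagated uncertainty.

Q is a product of powers, so relative uncertainties combine in quadrature:
  (2·δy/y)² = (2×0.0415)² = 0.00690;  (1·δp/p)² = (1×0.00629)² = 3.96e-05;  (1·δd/d)² = (1×0.0600)² = 0.00360;  (-1·δs/s)² = (-1×0.0300)² = 0.000903;  (1·δa/a)² = (1×0.0365)² = 0.00134
δQ/Q = √(0.0128) = 0.113
Q = 67000, so δQ = 0.113 × 67000 = 7570.

67000 ± 7570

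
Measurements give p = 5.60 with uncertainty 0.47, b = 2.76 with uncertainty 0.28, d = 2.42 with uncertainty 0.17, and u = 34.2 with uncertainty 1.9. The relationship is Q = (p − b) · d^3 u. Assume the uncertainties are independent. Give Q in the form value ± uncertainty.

1380 ± 400

Let w = p − b = 2.84. δw = √(δp² + δb²) = √(0.221 + 0.0784) = 0.547, so δw/w = 0.193.
Q is then a monomial in w, d, u:
δQ/Q = √((δw/w)² + (3·δd/d)² + (1·δu/u)²) = √(0.0371 + 0.0444 + 0.00309) = 0.291
Q = 1380, so δQ = 0.291 × 1380 = 400.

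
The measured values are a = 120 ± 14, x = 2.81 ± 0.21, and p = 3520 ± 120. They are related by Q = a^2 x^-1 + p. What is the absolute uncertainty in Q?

Let w = a^2·x^-1 = 5120. δw/w = √((2·δa/a)² + (-1·δx/x)²) = √(0.0544 + 0.00559) = 0.245, so δw = 1260.
Q = w + p: δQ = √(δw² + δp²) = √(1.58e+06 + 14400) = 1260

1260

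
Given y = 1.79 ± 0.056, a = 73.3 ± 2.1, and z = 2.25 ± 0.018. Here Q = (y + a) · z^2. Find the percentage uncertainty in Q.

3.22%

Let u = y + a = 75.1. δu = √(δy² + δa²) = √(0.00314 + 4.41) = 2.10, so δu/u = 0.0280.
Q is then a monomial in u, z:
δQ/Q = √((δu/u)² + (2·δz/z)²) = √(0.000783 + 0.000256) = 0.0322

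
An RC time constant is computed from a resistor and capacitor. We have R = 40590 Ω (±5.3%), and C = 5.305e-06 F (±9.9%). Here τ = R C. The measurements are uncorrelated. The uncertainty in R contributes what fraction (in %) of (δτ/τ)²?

(δτ/τ)² = (1·δR/R)² + (1·δC/C)²
  R term: (1×0.0530)² = 0.00281
  C term: (1×0.0990)² = 0.00980
Total = 0.0126. Share from R = 0.00281/0.0126 = 0.223.

22.3%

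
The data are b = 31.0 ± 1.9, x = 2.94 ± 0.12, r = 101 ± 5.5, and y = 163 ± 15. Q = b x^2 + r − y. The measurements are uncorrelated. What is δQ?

Let p = b·x^2 = 268. δp/p = √((1·δb/b)² + (2·δx/x)²) = √(0.00376 + 0.00666) = 0.102, so δp = 27.4.
Q = p + r − y: δQ = √(δp² + δr² + δy²) = √(748 + 30.2 + 225) = 31.7

31.7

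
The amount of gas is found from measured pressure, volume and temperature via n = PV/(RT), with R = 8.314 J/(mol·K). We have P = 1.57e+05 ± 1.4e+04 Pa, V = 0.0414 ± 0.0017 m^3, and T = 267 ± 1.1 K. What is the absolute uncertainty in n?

0.288 mol

Each factor contributes (exponent × relative error)² to (δn/n)²:
  (1·δP/P)² = (1×0.0892)² = 0.00795;  (1·δV/V)² = (1×0.0411)² = 0.00169;  (-1·δT/T)² = (-1×0.00412)² = 1.7e-05
δn/n = √(0.00965) = 0.0983
n = 2.93 mol, so δn = 0.0983 × 2.93 = 0.288 mol.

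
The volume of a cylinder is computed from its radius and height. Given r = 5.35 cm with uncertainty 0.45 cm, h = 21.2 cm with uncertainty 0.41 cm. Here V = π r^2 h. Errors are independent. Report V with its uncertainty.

Relative error in a monomial: (δV/V)² = Σ (nᵢ · δxᵢ/xᵢ)².
  (2·δr/r)² = (2×0.0841)² = 0.0283;  (1·δh/h)² = (1×0.0193)² = 0.000374
δV/V = √(0.0287) = 0.169
V = 1910 cm^3, so δV = 0.169 × 1910 = 323 cm^3.

1910 ± 323 cm^3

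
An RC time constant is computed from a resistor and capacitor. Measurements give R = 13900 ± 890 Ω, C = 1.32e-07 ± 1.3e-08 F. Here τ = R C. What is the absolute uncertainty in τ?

Each factor contributes (exponent × relative error)² to (δτ/τ)²:
  (1·δR/R)² = (1×0.0640)² = 0.00410;  (1·δC/C)² = (1×0.0985)² = 0.00970
δτ/τ = √(0.0138) = 0.117
τ = 0.00183 s, so δτ = 0.117 × 0.00183 = 0.000216 s.

0.000216 s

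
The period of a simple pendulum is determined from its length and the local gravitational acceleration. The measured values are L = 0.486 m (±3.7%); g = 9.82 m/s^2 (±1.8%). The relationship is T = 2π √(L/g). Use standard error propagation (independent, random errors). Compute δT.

For a monomial T ∝ L^(1/2), g^(-1/2), fractional errors add in quadrature:
  (½·δL/L)² = (0.5×0.0370)² = 0.000342;  (−½·δg/g)² = (-0.5×0.0180)² = 8.1e-05
δT/T = √(0.000423) = 0.0206
T = 1.40 s, so δT = 0.0206 × 1.40 = 0.0288 s.

0.0288 s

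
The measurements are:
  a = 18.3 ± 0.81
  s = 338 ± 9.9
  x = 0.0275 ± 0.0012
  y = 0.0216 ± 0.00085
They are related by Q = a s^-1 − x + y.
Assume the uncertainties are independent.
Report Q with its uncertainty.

0.0482 ± 0.00323

Let p = a·s^-1 = 0.0541. δp/p = √((1·δa/a)² + (-1·δs/s)²) = √(0.00196 + 0.000858) = 0.0531, so δp = 0.00287.
Q = p − x + y: δQ = √(δp² + δx² + δy²) = √(8.26e-06 + 1.44e-06 + 7.22e-07) = 0.00323
Q = 0.0482.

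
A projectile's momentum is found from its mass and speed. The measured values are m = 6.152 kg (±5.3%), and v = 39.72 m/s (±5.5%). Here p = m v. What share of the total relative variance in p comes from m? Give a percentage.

(δp/p)² = (1·δm/m)² + (1·δv/v)²
  m term: (1×0.0530)² = 0.00281
  v term: (1×0.0550)² = 0.00303
Total = 0.00583. Share from m = 0.00281/0.00583 = 0.481.

48.1%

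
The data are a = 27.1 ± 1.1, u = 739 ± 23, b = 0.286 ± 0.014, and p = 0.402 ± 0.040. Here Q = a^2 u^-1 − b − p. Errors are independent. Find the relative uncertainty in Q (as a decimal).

0.315

Let w = a^2·u^-1 = 0.994. δw/w = √((2·δa/a)² + (-1·δu/u)²) = √(0.00659 + 0.000969) = 0.0869, so δw = 0.0864.
Q = w − b − p: δQ = √(δw² + δb² + δp²) = √(0.00747 + 0.000196 + 0.00160) = 0.0962
Q = 0.306, so δQ/Q = 0.0962/0.306 = 0.315.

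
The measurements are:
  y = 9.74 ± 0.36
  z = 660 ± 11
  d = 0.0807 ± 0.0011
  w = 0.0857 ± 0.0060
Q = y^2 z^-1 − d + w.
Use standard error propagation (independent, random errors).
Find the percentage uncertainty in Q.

8.39%

Let p = y^2·z^-1 = 0.144. δp/p = √((2·δy/y)² + (-1·δz/z)²) = √(0.00546 + 0.000278) = 0.0758, so δp = 0.0109.
Q = p − d + w: δQ = √(δp² + δd² + δw²) = √(0.000119 + 1.21e-06 + 3.6e-05) = 0.0125
Q = 0.149, so δQ/Q = 0.0125/0.149 = 0.0839.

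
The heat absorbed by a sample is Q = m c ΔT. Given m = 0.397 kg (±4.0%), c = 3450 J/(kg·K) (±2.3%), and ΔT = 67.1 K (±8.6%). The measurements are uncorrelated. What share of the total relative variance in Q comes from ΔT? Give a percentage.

77.6%

(δQ/Q)² = (1·δm/m)² + (1·δc/c)² + (1·δΔT/ΔT)²
  m term: (1×0.0400)² = 0.00160
  c term: (1×0.0230)² = 0.000529
  ΔT term: (1×0.0860)² = 0.00740
Total = 0.00952. Share from ΔT = 0.00740/0.00952 = 0.776.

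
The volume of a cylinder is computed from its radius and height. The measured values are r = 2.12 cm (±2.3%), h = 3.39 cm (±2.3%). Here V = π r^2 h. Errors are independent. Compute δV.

Each factor contributes (exponent × relative error)² to (δV/V)²:
  (2·δr/r)² = (2×0.0230)² = 0.00212;  (1·δh/h)² = (1×0.0230)² = 0.000529
δV/V = √(0.00264) = 0.0514
V = 47.9 cm^3, so δV = 0.0514 × 47.9 = 2.46 cm^3.

2.46 cm^3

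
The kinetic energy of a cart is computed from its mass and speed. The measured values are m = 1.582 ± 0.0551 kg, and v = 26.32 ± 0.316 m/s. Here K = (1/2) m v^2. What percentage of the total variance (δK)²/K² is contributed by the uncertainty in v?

(δK/K)² = (1·δm/m)² + (2·δv/v)²
  m term: (1×0.0348)² = 0.00121
  v term: (2×0.0120)² = 0.000577
Total = 0.00179. Share from v = 0.000577/0.00179 = 0.322.

32.2%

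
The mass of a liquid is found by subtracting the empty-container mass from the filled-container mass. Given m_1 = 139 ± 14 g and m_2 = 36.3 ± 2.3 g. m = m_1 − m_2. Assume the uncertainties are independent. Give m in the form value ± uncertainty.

Absolute uncertainties add in quadrature for a linear combination:
  (δm_1)² = 196;  (δm_2)² = 5.29
δm = √(201) = 14.2 g
m = 103 g.

103 ± 14.2 g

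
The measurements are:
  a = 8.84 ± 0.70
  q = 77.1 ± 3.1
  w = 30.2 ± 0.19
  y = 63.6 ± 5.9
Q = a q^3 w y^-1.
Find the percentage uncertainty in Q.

17.2%

Each factor contributes (exponent × relative error)² to (δQ/Q)²:
  (1·δa/a)² = (1×0.0792)² = 0.00627;  (3·δq/q)² = (3×0.0402)² = 0.0145;  (1·δw/w)² = (1×0.00629)² = 3.96e-05;  (-1·δy/y)² = (-1×0.0928)² = 0.00861
δQ/Q = √(0.0295) = 0.172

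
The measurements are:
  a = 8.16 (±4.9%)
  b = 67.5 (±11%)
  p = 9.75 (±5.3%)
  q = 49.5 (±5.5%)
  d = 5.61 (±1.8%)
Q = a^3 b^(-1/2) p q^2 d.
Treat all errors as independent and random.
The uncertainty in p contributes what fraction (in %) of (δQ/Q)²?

7.05%

(δQ/Q)² = (3·δa/a)² + (−½·δb/b)² + (1·δp/p)² + (2·δq/q)² + (1·δd/d)²
  a term: (3×0.0490)² = 0.0216
  b term: (-0.5×0.110)² = 0.00302
  p term: (1×0.0530)² = 0.00281
  q term: (2×0.0550)² = 0.0121
  d term: (1×0.0180)² = 0.000324
Total = 0.0399. Share from p = 0.00281/0.0399 = 0.0705.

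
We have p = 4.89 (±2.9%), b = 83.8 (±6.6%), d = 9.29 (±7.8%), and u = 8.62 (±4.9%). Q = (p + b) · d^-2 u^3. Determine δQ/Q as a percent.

Let w = p + b = 88.7. δw = √(δp² + δb²) = √(0.0201 + 30.6) = 5.53, so δw/w = 0.0624.
Q is then a monomial in w, d, u:
δQ/Q = √((δw/w)² + (-2·δd/d)² + (3·δu/u)²) = √(0.00389 + 0.0243 + 0.0216) = 0.223

22.3%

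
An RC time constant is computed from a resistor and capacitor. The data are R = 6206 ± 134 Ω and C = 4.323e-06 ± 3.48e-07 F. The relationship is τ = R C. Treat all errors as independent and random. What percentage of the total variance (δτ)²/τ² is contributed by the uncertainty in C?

93.3%

(δτ/τ)² = (1·δR/R)² + (1·δC/C)²
  R term: (1×0.0216)² = 0.000466
  C term: (1×0.0805)² = 0.00648
Total = 0.00695. Share from C = 0.00648/0.00695 = 0.933.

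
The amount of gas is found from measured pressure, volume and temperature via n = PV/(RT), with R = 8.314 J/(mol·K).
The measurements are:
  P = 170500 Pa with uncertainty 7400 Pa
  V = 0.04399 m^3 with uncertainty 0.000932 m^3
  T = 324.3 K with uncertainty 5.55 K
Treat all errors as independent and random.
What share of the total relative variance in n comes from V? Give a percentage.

17.1%

(δn/n)² = (1·δP/P)² + (1·δV/V)² + (-1·δT/T)²
  P term: (1×0.0434)² = 0.00188
  V term: (1×0.0212)² = 0.000449
  T term: (-1×0.0171)² = 0.000293
Total = 0.00263. Share from V = 0.000449/0.00263 = 0.171.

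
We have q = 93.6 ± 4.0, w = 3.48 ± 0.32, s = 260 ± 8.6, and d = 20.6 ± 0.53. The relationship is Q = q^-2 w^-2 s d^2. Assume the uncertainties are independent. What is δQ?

0.220

Since Q is a product/quotient, work with relative uncertainties:
  (-2·δq/q)² = (-2×0.0427)² = 0.00731;  (-2·δw/w)² = (-2×0.0920)² = 0.0338;  (1·δs/s)² = (1×0.0331)² = 0.00109;  (2·δd/d)² = (2×0.0257)² = 0.00265
δQ/Q = √(0.0449) = 0.212
Q = 1.04, so δQ = 0.212 × 1.04 = 0.220.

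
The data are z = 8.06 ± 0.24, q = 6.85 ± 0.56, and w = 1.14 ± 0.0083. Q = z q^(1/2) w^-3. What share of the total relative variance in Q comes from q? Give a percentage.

55.1%

(δQ/Q)² = (1·δz/z)² + (½·δq/q)² + (-3·δw/w)²
  z term: (1×0.0298)² = 0.000887
  q term: (0.5×0.0818)² = 0.00167
  w term: (-3×0.00728)² = 0.000477
Total = 0.00303. Share from q = 0.00167/0.00303 = 0.551.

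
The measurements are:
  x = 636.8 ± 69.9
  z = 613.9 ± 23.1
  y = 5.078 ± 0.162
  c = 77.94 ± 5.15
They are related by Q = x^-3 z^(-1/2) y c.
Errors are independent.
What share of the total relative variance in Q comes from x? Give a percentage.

(δQ/Q)² = (-3·δx/x)² + (−½·δz/z)² + (1·δy/y)² + (1·δc/c)²
  x term: (-3×0.110)² = 0.108
  z term: (-0.5×0.0376)² = 0.000354
  y term: (1×0.0319)² = 0.00102
  c term: (1×0.0661)² = 0.00437
Total = 0.114. Share from x = 0.108/0.114 = 0.950.

95.0%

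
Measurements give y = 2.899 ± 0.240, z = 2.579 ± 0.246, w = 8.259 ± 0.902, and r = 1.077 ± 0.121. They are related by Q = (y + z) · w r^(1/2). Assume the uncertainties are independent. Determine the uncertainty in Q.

Let u = y + z = 5.478. δu = √(δy² + δz²) = √(0.0576 + 0.0605) = 0.344, so δu/u = 0.0627.
Q is then a monomial in u, w, r:
δQ/Q = √((δu/u)² + (1·δw/w)² + (½·δr/r)²) = √(0.00394 + 0.0119 + 0.00316) = 0.138
Q = 46.95, so δQ = 0.138 × 46.95 = 6.48.

6.48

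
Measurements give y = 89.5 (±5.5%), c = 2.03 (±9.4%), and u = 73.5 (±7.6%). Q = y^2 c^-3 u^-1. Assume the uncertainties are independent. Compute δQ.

4.07

Products/powers → add relative errors in quadrature, weighted by exponent:
  (2·δy/y)² = (2×0.0550)² = 0.0121;  (-3·δc/c)² = (-3×0.0940)² = 0.0795;  (-1·δu/u)² = (-1×0.0760)² = 0.00578
δQ/Q = √(0.0974) = 0.312
Q = 13.0, so δQ = 0.312 × 13.0 = 4.07.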